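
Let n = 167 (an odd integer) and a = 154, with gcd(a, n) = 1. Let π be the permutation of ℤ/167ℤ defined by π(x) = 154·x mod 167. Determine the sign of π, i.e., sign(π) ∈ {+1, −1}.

+1

Start at x=63: 63 → 16 → 126 → 32 → 85 → 64 → 3 → … (one orbit).
π_154 has 3 disjoint cycles with lengths [83, 83, 1] on {0,…,166}.
3 cycles on 167: each ℓ→(−1)^(ℓ−1), product (−1)^164 = +1.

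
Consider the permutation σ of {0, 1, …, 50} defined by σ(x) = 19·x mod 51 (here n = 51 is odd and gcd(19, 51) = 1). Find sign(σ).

+1

Trace 4: π^k(4) = [4, 25, 16, 49, 13, 43, 1] for k=0..6.
The orbit structure of x ↦ 19x mod 51: 9 orbits of sizes [8, 8, 8, 8, 8, 8, 1, 1, 1].
51 − 9 = 42 transpositions; sign(π) = (−1)^42 = +1.
Check: (19/51) = +1 by Zolotarev.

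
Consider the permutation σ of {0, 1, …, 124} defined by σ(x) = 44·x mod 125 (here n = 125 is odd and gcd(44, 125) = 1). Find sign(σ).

+1

Trace 66: π^k(66) = [66, 29, 26, 19, 86, 34, 121] for k=0..6.
7 cycles of lengths [50, 50, 10, 10, 2, 2, 1].
7 cycles on 125: each ℓ→(−1)^(ℓ−1), product (−1)^118 = +1.
The Jacobi symbol (44|125) = +1 (Zolotarev) agrees.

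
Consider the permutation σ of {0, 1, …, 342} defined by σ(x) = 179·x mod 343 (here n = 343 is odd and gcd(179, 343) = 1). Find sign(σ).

Trace 274: π^k(274) = [274, 340, 149, 260, 235, 219, 99] for k=0..6.
Decompose π into cycles: lengths [147, 147, 21, 21, 3, 3, 1] (7 cycles, including the fixed point 0).
sign(π) = (−1)^{n − #cycles} = (−1)^{343−7} = (−1)^336 = +1.

+1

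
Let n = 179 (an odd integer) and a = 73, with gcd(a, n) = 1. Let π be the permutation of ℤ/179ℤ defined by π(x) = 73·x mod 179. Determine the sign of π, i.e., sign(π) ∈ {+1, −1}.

Orbit of 124 under x↦73x: [124, 102, 107, 114, 88, 159, 151]… (length divides ord_179(73)).
Cycle lengths of π_73 on ℤ/179ℤ: [178, 1]; 2 cycles in total.
n − c = 179 − 2 = 177; sign = (−1)^177 = -1.

-1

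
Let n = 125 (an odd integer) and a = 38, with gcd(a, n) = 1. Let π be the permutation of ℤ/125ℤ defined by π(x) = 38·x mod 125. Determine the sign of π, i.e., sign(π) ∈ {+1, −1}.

-1

Trace 97: π^k(97) = [97, 61, 68, 84, 67, 46, 123] for k=0..6.
Cycle type of π: 100 + 20 + 4 + 1; total 4 cycles.
n − c = 125 − 4 = 121; sign = (−1)^121 = -1.
(38|125)_J = -1 (Zolotarev's lemma cross-check).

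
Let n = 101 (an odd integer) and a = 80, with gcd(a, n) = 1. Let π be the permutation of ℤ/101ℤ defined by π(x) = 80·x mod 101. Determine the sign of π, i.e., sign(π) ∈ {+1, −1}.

Orbit of 25 under x↦80x: [25, 81, 16, 68, 87, 92, 88]… (length divides ord_101(80)).
Decompose π into cycles: lengths [25, 25, 25, 25, 1] (5 cycles, including the fixed point 0).
Σ(ℓ_i−1) = 101−5 = 96; sign = (−1)^96 = +1.
The Jacobi symbol (80|101) = +1 (Zolotarev) agrees.

+1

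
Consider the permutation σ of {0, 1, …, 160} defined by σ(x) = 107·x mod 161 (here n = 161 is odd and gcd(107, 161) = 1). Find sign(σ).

Trace 141: π^k(141) = [141, 114, 123, 120, 121, 67, 85] for k=0..6.
Cycle lengths of π_107 on ℤ/161ℤ: [66, 66, 22, 3, 3, 1]; 6 cycles in total.
161 − 6 = 155 transpositions; sign(π) = (−1)^155 = -1.

-1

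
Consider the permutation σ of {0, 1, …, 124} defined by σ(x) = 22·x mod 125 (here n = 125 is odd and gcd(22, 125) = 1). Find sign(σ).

-1

Trace 54: π^k(54) = [54, 63, 11, 117, 74, 3, 66] for k=0..6.
4 cycles of lengths [100, 20, 4, 1].
n − c = 125 − 4 = 121; sign = (−1)^121 = -1.
Check: (22/125) = -1 by Zolotarev.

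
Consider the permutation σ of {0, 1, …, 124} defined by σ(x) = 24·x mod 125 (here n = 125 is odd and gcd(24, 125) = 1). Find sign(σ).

Start at x=124: 124 → 101 → 49 → 51 → 99 → 1 → 24 → … (one orbit).
23 cycles of lengths [10, 10, 10, 10, 10, 10, 10, 10, 10, 10, 2, 2, 2, 2, 2, 2, 2, 2, 2, 2, 2, 2, 1].
125 − 23 = 102 transpositions; sign(π) = (−1)^102 = +1.

+1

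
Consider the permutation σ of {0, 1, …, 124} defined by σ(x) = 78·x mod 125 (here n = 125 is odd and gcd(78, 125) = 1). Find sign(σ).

-1

Trace 69: π^k(69) = [69, 7, 46, 88, 114, 17, 76] for k=0..6.
Cycle lengths of π_78 on ℤ/125ℤ: [100, 20, 4, 1]; 4 cycles in total.
4 cycles on 125: each ℓ→(−1)^(ℓ−1), product (−1)^121 = -1.
Zolotarev: (78|125) = -1, matching the cycle-count sign.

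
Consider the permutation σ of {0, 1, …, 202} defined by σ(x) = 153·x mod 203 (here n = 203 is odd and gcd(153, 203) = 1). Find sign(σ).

+1

Start at x=190: 190 → 41 → 183 → 188 → 141 → 55 → 92 → … (one orbit).
11 cycles of lengths [28, 28, 28, 28, 28, 28, 28, 2, 2, 2, 1].
With 11 cycles on 203 points, sign = (−1)^{203−11} = +1.
The Jacobi symbol (153|203) = +1 (Zolotarev) agrees.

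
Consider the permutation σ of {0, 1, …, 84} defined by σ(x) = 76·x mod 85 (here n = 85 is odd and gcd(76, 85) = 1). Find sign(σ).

Start at x=16: 16 → 26 → 21 → 66 → 1 → 76 → 81 → … (one orbit).
Cycle lengths of π_76 on ℤ/85ℤ: [8, 8, 8, 8, 8, 8, 8, 8, 8, 8, 1, 1, 1, 1, 1]; 15 cycles in total.
sign(π) = (−1)^{n − #cycles} = (−1)^{85−15} = (−1)^70 = +1.
The Jacobi symbol (76|85) = +1 (Zolotarev) agrees.

+1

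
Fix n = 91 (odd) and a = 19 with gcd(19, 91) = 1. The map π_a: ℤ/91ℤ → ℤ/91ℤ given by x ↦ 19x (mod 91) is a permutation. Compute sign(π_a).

+1

Start at x=33: 33 → 81 → 83 → 30 → 24 → 1 → 19 → … (one orbit).
Decompose π into cycles: lengths [12, 12, 12, 12, 12, 12, 12, 6, 1] (9 cycles, including the fixed point 0).
91 − 9 = 82 transpositions; sign(π) = (−1)^82 = +1.
(19|91)_J = +1 (Zolotarev's lemma cross-check).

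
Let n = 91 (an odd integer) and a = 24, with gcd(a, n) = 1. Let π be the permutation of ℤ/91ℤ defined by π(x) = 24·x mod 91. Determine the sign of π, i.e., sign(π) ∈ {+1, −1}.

+1

Trace 83: π^k(83) = [83, 81, 33, 64, 80, 9, 34] for k=0..6.
π_24 has 9 disjoint cycles with lengths [12, 12, 12, 12, 12, 12, 12, 6, 1] on {0,…,90}.
With 9 cycles on 91 points, sign = (−1)^{91−9} = +1.
Via Zolotarev, sign(π_{24}) = (24|91) = +1.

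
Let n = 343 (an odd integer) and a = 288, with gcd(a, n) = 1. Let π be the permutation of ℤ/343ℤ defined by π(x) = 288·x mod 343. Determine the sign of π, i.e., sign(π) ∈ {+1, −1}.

Trace 162: π^k(162) = [162, 8, 246, 190, 183, 225, 316] for k=0..6.
π_288 has 19 disjoint cycles with lengths [49, 49, 49, 49, 49, 49, 7, 7, 7, 7, 7, 7, 1, 1, 1, 1, 1, 1, 1] on {0,…,342}.
n − c = 343 − 19 = 324; sign = (−1)^324 = +1.
(288|343)_J = +1 (Zolotarev's lemma cross-check).

+1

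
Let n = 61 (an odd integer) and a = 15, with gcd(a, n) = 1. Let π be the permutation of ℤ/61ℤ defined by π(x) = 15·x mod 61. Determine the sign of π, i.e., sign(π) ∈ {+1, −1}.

+1

Trace 42: π^k(42) = [42, 20, 56, 47, 34, 22, 25] for k=0..6.
Cycle lengths of π_15 on ℤ/61ℤ: [15, 15, 15, 15, 1]; 5 cycles in total.
Σ(ℓ_i−1) = 61−5 = 56; sign = (−1)^56 = +1.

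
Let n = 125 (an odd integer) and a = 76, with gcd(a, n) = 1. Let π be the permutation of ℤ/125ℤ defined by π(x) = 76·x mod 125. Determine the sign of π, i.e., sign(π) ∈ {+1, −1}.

+1

Orbit of 51 under x↦76x: [51, 1, 76, 26, 101]… (length divides ord_125(76)).
45 cycles of lengths [5, 5, 5, 5, 5, 5, 5, 5, 5, 5, 5, 5, 5, 5, 5, 5, 5, 5, 5, 5, 1, 1, 1, 1, 1, 1, 1, 1, 1, 1, 1, 1, 1, 1, 1, 1, 1, 1, 1, 1, 1, 1, 1, 1, 1].
sign(π) = (−1)^{n − #cycles} = (−1)^{125−45} = (−1)^80 = +1.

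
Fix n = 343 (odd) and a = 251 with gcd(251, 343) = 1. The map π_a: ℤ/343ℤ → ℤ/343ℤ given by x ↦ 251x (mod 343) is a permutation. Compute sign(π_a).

Trace 78: π^k(78) = [78, 27, 260, 90, 295, 300, 183] for k=0..6.
The orbit structure of x ↦ 251x mod 343: 10 orbits of sizes [98, 98, 98, 14, 14, 14, 2, 2, 2, 1].
Σ(ℓ_i−1) = 343−10 = 333; sign = (−1)^333 = -1.
The Jacobi symbol (251|343) = -1 (Zolotarev) agrees.

-1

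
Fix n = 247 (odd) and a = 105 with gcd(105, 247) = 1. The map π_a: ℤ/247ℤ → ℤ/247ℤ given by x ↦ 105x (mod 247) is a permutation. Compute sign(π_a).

-1

Orbit of 157 under x↦105x: [157, 183, 196, 79, 144, 53, 131]… (length divides ord_247(105)).
26 cycles of lengths [18, 18, 18, 18, 18, 18, 18, 18, 18, 18, 18, 18, 18, 1, 1, 1, 1, 1, 1, 1, 1, 1, 1, 1, 1, 1].
Σ(ℓ_i−1) = 247−26 = 221; sign = (−1)^221 = -1.
(105|247)_J = -1 (Zolotarev's lemma cross-check).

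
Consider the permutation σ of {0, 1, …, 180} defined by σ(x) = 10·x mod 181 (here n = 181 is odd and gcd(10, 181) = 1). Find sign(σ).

-1

Trace 18: π^k(18) = [18, 180, 171, 81, 86, 136, 93] for k=0..6.
Decompose π into cycles: lengths [180, 1] (2 cycles, including the fixed point 0).
Σ(ℓ_i−1) = 181−2 = 179; sign = (−1)^179 = -1.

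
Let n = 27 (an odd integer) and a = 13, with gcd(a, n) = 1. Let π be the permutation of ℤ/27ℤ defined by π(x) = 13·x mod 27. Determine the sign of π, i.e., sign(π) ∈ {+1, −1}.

Orbit of 10 under x↦13x: [10, 22, 16, 19, 4, 25, 1]… (length divides ord_27(13)).
Decompose π into cycles: lengths [9, 9, 3, 3, 1, 1, 1] (7 cycles, including the fixed point 0).
Σ(ℓ_i−1) = 27−7 = 20; sign = (−1)^20 = +1.
Via Zolotarev, sign(π_{13}) = (13|27) = +1.

+1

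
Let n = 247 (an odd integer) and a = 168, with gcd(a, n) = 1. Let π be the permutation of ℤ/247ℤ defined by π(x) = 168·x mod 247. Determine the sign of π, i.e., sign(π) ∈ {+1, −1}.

Trace 66: π^k(66) = [66, 220, 157, 194, 235, 207, 196] for k=0..6.
Cycle lengths of π_168 on ℤ/247ℤ: [18, 18, 18, 18, 18, 18, 18, 18, 18, 18, 18, 18, 9, 9, 2, 2, 2, 2, 2, 2, 1]; 21 cycles in total.
Σ(ℓ_i−1) = 247−21 = 226; sign = (−1)^226 = +1.

+1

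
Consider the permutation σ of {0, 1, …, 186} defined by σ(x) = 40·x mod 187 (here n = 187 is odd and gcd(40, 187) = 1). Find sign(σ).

Orbit of 103 under x↦40x: [103, 6, 53, 63, 89, 7, 93]… (length divides ord_187(40)).
π_40 has 5 disjoint cycles with lengths [80, 80, 16, 10, 1] on {0,…,186}.
n − c = 187 − 5 = 182; sign = (−1)^182 = +1.
(40|187)_J = +1 (Zolotarev's lemma cross-check).

+1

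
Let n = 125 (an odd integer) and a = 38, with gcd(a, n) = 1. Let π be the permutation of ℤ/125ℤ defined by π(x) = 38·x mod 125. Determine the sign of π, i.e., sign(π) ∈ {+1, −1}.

-1

Trace 113: π^k(113) = [113, 44, 47, 36, 118, 109, 17] for k=0..6.
4 cycles of lengths [100, 20, 4, 1].
sign(π) = (−1)^{n − #cycles} = (−1)^{125−4} = (−1)^121 = -1.
Zolotarev: (38|125) = -1, matching the cycle-count sign.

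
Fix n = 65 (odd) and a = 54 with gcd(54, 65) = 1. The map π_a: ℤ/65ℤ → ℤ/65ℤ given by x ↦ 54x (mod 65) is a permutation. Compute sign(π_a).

-1

Start at x=1: 1 → 54 → 56 → 34 → 16 → 19 → 51 → … (one orbit).
Decompose π into cycles: lengths [12, 12, 12, 12, 12, 2, 2, 1] (8 cycles, including the fixed point 0).
65 − 8 = 57 transpositions; sign(π) = (−1)^57 = -1.
Zolotarev: (54|65) = -1, matching the cycle-count sign.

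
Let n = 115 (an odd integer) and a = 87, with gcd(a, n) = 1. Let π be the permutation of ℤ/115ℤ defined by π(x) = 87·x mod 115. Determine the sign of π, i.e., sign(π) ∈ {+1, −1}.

-1

Start at x=81: 81 → 32 → 24 → 18 → 71 → 82 → 4 → … (one orbit).
π_87 has 6 disjoint cycles with lengths [44, 44, 11, 11, 4, 1] on {0,…,114}.
6 cycles on 115: each ℓ→(−1)^(ℓ−1), product (−1)^109 = -1.
Via Zolotarev, sign(π_{87}) = (87|115) = -1.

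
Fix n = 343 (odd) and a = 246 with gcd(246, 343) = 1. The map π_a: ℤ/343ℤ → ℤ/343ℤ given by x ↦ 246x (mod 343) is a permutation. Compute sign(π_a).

Trace 295: π^k(295) = [295, 197, 99, 1, 246, 148, 50] for k=0..6.
Cycle type of π: 7×42 + 1×49; total 91 cycles.
343 − 91 = 252 transpositions; sign(π) = (−1)^252 = +1.

+1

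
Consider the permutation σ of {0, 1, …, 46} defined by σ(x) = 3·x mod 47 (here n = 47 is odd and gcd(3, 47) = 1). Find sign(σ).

+1

Orbit of 2 under x↦3x: [2, 6, 18, 7, 21, 16, 1]… (length divides ord_47(3)).
Cycle lengths of π_3 on ℤ/47ℤ: [23, 23, 1]; 3 cycles in total.
Σ(ℓ_i−1) = 47−3 = 44; sign = (−1)^44 = +1.
Check: (3/47) = +1 by Zolotarev.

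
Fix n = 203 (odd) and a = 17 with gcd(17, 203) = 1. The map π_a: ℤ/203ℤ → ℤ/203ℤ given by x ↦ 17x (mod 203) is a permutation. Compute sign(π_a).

Start at x=104: 104 → 144 → 12 → 1 → 17 → 86 → 41 → … (one orbit).
23 cycles of lengths [12, 12, 12, 12, 12, 12, 12, 12, 12, 12, 12, 12, 12, 12, 6, 4, 4, 4, 4, 4, 4, 4, 1].
n − c = 203 − 23 = 180; sign = (−1)^180 = +1.

+1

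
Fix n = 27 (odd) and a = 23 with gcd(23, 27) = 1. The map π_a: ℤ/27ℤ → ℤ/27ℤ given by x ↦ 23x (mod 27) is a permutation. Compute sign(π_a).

-1

Start at x=23: 23 → 16 → 17 → 13 → 2 → 19 → 5 → … (one orbit).
π_23 has 4 disjoint cycles with lengths [18, 6, 2, 1] on {0,…,26}.
With 4 cycles on 27 points, sign = (−1)^{27−4} = -1.
Zolotarev: (23|27) = -1, matching the cycle-count sign.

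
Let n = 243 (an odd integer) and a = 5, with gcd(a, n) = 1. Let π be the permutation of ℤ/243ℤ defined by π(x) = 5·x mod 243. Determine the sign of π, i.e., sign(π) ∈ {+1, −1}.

-1

Trace 127: π^k(127) = [127, 149, 16, 80, 157, 56, 37] for k=0..6.
Cycle lengths of π_5 on ℤ/243ℤ: [162, 54, 18, 6, 2, 1]; 6 cycles in total.
Σ(ℓ_i−1) = 243−6 = 237; sign = (−1)^237 = -1.
The Jacobi symbol (5|243) = -1 (Zolotarev) agrees.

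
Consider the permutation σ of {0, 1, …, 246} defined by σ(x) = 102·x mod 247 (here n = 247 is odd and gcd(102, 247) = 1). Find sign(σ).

Trace 87: π^k(87) = [87, 229, 140, 201, 1, 102, 30] for k=0..6.
π_102 has 26 disjoint cycles with lengths [12, 12, 12, 12, 12, 12, 12, 12, 12, 12, 12, 12, 12, 12, 12, 12, 12, 12, 12, 3, 3, 3, 3, 3, 3, 1] on {0,…,246}.
n − c = 247 − 26 = 221; sign = (−1)^221 = -1.
Via Zolotarev, sign(π_{102}) = (102|247) = -1.

-1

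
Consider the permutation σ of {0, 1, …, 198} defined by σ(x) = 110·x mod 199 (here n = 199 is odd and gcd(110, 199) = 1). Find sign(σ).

Trace 90: π^k(90) = [90, 149, 72, 159, 177, 167, 62] for k=0..6.
2 cycles of lengths [198, 1].
Σ(ℓ_i−1) = 199−2 = 197; sign = (−1)^197 = -1.

-1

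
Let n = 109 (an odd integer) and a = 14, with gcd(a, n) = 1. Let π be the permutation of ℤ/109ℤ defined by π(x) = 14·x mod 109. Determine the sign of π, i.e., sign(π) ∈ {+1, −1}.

Trace 58: π^k(58) = [58, 49, 32, 12, 59, 63, 10] for k=0..6.
π_14 has 2 disjoint cycles with lengths [108, 1] on {0,…,108}.
109 − 2 = 107 transpositions; sign(π) = (−1)^107 = -1.

-1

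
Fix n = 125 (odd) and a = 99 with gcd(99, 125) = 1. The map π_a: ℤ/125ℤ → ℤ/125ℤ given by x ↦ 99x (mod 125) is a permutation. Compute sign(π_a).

Orbit of 24 under x↦99x: [24, 1, 99, 51, 49, 101, 124]… (length divides ord_125(99)).
Decompose π into cycles: lengths [10, 10, 10, 10, 10, 10, 10, 10, 10, 10, 2, 2, 2, 2, 2, 2, 2, 2, 2, 2, 2, 2, 1] (23 cycles, including the fixed point 0).
n − c = 125 − 23 = 102; sign = (−1)^102 = +1.
Check: (99/125) = +1 by Zolotarev.

+1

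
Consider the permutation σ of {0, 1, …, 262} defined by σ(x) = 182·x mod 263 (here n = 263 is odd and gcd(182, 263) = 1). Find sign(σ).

Trace 203: π^k(203) = [203, 126, 51, 77, 75, 237, 2] for k=0..6.
The orbit structure of x ↦ 182x mod 263: 2 orbits of sizes [262, 1].
263 − 2 = 261 transpositions; sign(π) = (−1)^261 = -1.
Check: (182/263) = -1 by Zolotarev.

-1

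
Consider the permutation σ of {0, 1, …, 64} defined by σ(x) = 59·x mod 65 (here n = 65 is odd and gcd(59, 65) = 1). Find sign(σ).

-1

Trace 54: π^k(54) = [54, 1, 59, 36, 44, 61, 24] for k=0..6.
π_59 has 8 disjoint cycles with lengths [12, 12, 12, 12, 12, 2, 2, 1] on {0,…,64}.
n − c = 65 − 8 = 57; sign = (−1)^57 = -1.
The Jacobi symbol (59|65) = -1 (Zolotarev) agrees.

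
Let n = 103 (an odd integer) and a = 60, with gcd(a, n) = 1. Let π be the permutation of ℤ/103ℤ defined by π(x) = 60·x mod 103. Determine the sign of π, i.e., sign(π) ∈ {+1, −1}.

Orbit of 76 under x↦60x: [76, 28, 32, 66, 46, 82, 79]… (length divides ord_103(60)).
3 cycles of lengths [51, 51, 1].
3 cycles on 103: each ℓ→(−1)^(ℓ−1), product (−1)^100 = +1.
Zolotarev: (60|103) = +1, matching the cycle-count sign.

+1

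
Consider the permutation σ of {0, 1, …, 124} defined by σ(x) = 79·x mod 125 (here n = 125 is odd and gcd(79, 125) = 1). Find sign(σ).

Trace 121: π^k(121) = [121, 59, 36, 94, 51, 29, 41] for k=0..6.
π_79 has 7 disjoint cycles with lengths [50, 50, 10, 10, 2, 2, 1] on {0,…,124}.
sign(π) = (−1)^{n − #cycles} = (−1)^{125−7} = (−1)^118 = +1.
The Jacobi symbol (79|125) = +1 (Zolotarev) agrees.

+1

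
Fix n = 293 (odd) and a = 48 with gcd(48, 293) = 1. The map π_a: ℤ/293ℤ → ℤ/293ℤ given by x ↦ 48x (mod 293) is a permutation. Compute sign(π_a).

Orbit of 181 under x↦48x: [181, 191, 85, 271, 116, 1, 48]… (length divides ord_293(48)).
Decompose π into cycles: lengths [292, 1] (2 cycles, including the fixed point 0).
With 2 cycles on 293 points, sign = (−1)^{293−2} = -1.

-1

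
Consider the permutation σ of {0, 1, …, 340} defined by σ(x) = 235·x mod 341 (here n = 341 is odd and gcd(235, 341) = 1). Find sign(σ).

+1

Start at x=317: 317 → 157 → 67 → 59 → 225 → 20 → 267 → … (one orbit).
Cycle type of π: 15×22 + 5×2 + 1; total 25 cycles.
With 25 cycles on 341 points, sign = (−1)^{341−25} = +1.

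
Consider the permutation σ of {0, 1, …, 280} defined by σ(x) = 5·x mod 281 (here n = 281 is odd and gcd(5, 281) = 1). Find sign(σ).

+1

Orbit of 249 under x↦5x: [249, 121, 43, 215, 232, 36, 180]… (length divides ord_281(5)).
Decompose π into cycles: lengths [140, 140, 1] (3 cycles, including the fixed point 0).
n − c = 281 − 3 = 278; sign = (−1)^278 = +1.
(5|281)_J = +1 (Zolotarev's lemma cross-check).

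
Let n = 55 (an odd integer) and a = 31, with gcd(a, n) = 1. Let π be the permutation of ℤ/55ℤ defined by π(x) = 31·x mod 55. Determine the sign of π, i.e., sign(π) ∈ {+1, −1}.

Orbit of 31 under x↦31x: [31, 26, 36, 16, 1]… (length divides ord_55(31)).
Decompose π into cycles: lengths [5, 5, 5, 5, 5, 5, 5, 5, 5, 5, 1, 1, 1, 1, 1] (15 cycles, including the fixed point 0).
15 cycles on 55: each ℓ→(−1)^(ℓ−1), product (−1)^40 = +1.

+1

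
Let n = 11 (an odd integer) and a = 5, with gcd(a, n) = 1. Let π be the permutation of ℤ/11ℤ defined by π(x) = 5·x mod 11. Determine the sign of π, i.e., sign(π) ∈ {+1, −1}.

Start at x=3: 3 → 4 → 9 → 1 → 5 → 3 (one orbit).
Cycle type of π: 5×2 + 1; total 3 cycles.
With 3 cycles on 11 points, sign = (−1)^{11−3} = +1.

+1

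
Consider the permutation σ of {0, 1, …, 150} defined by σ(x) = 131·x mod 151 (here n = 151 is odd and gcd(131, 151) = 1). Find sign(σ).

-1

Start at x=91: 91 → 143 → 9 → 122 → 127 → 27 → 64 → … (one orbit).
The orbit structure of x ↦ 131x mod 151: 4 orbits of sizes [50, 50, 50, 1].
n − c = 151 − 4 = 147; sign = (−1)^147 = -1.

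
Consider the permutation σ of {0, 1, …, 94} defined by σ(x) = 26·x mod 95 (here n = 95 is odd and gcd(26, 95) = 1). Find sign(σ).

Start at x=11: 11 → 1 → 26 → 11 (one orbit).
Decompose π into cycles: lengths [3, 3, 3, 3, 3, 3, 3, 3, 3, 3, 3, 3, 3, 3, 3, 3, 3, 3, 3, 3, 3, 3, 3, 3, 3, 3, 3, 3, 3, 3, 1, 1, 1, 1, 1] (35 cycles, including the fixed point 0).
35 cycles on 95: each ℓ→(−1)^(ℓ−1), product (−1)^60 = +1.
(26|95)_J = +1 (Zolotarev's lemma cross-check).

+1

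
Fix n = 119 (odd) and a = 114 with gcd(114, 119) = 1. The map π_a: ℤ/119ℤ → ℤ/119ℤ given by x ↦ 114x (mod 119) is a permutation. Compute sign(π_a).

Orbit of 99 under x↦114x: [99, 100, 95, 1, 114, 25, 113]… (length divides ord_119(114)).
The orbit structure of x ↦ 114x mod 119: 6 orbits of sizes [48, 48, 16, 3, 3, 1].
119 − 6 = 113 transpositions; sign(π) = (−1)^113 = -1.
(114|119)_J = -1 (Zolotarev's lemma cross-check).

-1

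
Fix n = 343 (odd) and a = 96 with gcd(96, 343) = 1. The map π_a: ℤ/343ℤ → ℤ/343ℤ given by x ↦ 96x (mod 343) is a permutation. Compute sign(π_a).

-1

Trace 32: π^k(32) = [32, 328, 275, 332, 316, 152, 186] for k=0..6.
π_96 has 4 disjoint cycles with lengths [294, 42, 6, 1] on {0,…,342}.
sign(π) = (−1)^{n − #cycles} = (−1)^{343−4} = (−1)^339 = -1.
Via Zolotarev, sign(π_{96}) = (96|343) = -1.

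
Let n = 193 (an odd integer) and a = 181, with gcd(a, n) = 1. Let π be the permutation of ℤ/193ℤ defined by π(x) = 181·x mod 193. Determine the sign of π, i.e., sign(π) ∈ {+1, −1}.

+1

Start at x=186: 186 → 84 → 150 → 130 → 177 → 192 → 12 → … (one orbit).
Cycle lengths of π_181 on ℤ/193ℤ: [24, 24, 24, 24, 24, 24, 24, 24, 1]; 9 cycles in total.
193 − 9 = 184 transpositions; sign(π) = (−1)^184 = +1.
Zolotarev: (181|193) = +1, matching the cycle-count sign.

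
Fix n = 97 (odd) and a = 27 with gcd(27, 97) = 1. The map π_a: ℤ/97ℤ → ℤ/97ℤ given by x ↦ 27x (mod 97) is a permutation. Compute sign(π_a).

Orbit of 64 under x↦27x: [64, 79, 96, 70, 47, 8, 22]… (length divides ord_97(27)).
7 cycles of lengths [16, 16, 16, 16, 16, 16, 1].
97 − 7 = 90 transpositions; sign(π) = (−1)^90 = +1.
Zolotarev: (27|97) = +1, matching the cycle-count sign.

+1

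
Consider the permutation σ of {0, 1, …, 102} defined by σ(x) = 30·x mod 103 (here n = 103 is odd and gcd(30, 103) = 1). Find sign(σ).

+1

Start at x=76: 76 → 14 → 8 → 34 → 93 → 9 → 64 → … (one orbit).
Cycle type of π: 17×6 + 1; total 7 cycles.
n − c = 103 − 7 = 96; sign = (−1)^96 = +1.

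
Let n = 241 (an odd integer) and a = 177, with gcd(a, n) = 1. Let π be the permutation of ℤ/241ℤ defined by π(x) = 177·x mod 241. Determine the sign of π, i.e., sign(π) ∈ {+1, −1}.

+1

Trace 64: π^k(64) = [64, 1, 177, 240] for k=0..3.
Cycle lengths of π_177 on ℤ/241ℤ: [4, 4, 4, 4, 4, 4, 4, 4, 4, 4, 4, 4, 4, 4, 4, 4, 4, 4, 4, 4, 4, 4, 4, 4, 4, 4, 4, 4, 4, 4, 4, 4, 4, 4, 4, 4, 4, 4, 4, 4, 4, 4, 4, 4, 4, 4, 4, 4, 4, 4, 4, 4, 4, 4, 4, 4, 4, 4, 4, 4, 1]; 61 cycles in total.
241 − 61 = 180 transpositions; sign(π) = (−1)^180 = +1.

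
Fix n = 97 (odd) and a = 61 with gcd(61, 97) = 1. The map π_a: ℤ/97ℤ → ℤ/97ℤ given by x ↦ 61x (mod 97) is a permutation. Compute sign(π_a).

+1

Start at x=35: 35 → 1 → 61 → 35 (one orbit).
π_61 has 33 disjoint cycles with lengths [3, 3, 3, 3, 3, 3, 3, 3, 3, 3, 3, 3, 3, 3, 3, 3, 3, 3, 3, 3, 3, 3, 3, 3, 3, 3, 3, 3, 3, 3, 3, 3, 1] on {0,…,96}.
With 33 cycles on 97 points, sign = (−1)^{97−33} = +1.
Via Zolotarev, sign(π_{61}) = (61|97) = +1.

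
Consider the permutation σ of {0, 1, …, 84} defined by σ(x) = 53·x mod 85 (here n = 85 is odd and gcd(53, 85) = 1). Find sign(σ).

-1

Orbit of 83 under x↦53x: [83, 64, 77, 1, 53, 4, 42]… (length divides ord_85(53)).
The orbit structure of x ↦ 53x mod 85: 12 orbits of sizes [8, 8, 8, 8, 8, 8, 8, 8, 8, 8, 4, 1].
85 − 12 = 73 transpositions; sign(π) = (−1)^73 = -1.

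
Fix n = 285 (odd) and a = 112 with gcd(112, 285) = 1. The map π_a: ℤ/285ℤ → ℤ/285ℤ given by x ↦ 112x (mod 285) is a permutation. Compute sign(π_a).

Trace 4: π^k(4) = [4, 163, 16, 82, 64, 43, 256] for k=0..6.
The orbit structure of x ↦ 112x mod 285: 18 orbits of sizes [36, 36, 36, 36, 36, 36, 9, 9, 9, 9, 9, 9, 4, 4, 4, 1, 1, 1].
sign(π) = (−1)^{n − #cycles} = (−1)^{285−18} = (−1)^267 = -1.
Via Zolotarev, sign(π_{112}) = (112|285) = -1.

-1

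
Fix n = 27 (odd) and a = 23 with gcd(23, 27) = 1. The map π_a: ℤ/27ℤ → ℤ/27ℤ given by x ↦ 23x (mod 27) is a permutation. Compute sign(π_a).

-1

Orbit of 13 under x↦23x: [13, 2, 19, 5, 7, 26, 4]… (length divides ord_27(23)).
π_23 has 4 disjoint cycles with lengths [18, 6, 2, 1] on {0,…,26}.
Σ(ℓ_i−1) = 27−4 = 23; sign = (−1)^23 = -1.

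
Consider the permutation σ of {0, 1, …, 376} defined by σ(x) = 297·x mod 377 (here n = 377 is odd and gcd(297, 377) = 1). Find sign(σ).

-1

Orbit of 24 under x↦297x: [24, 342, 161, 315, 59, 181, 223]… (length divides ord_377(297)).
π_297 has 10 disjoint cycles with lengths [84, 84, 84, 84, 12, 7, 7, 7, 7, 1] on {0,…,376}.
Σ(ℓ_i−1) = 377−10 = 367; sign = (−1)^367 = -1.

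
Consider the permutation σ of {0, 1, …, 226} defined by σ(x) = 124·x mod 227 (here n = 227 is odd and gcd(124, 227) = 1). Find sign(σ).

Start at x=84: 84 → 201 → 181 → 198 → 36 → 151 → 110 → … (one orbit).
2 cycles of lengths [226, 1].
n − c = 227 − 2 = 225; sign = (−1)^225 = -1.

-1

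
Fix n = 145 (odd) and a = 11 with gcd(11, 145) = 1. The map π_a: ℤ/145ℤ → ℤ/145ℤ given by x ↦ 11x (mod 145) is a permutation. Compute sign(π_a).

-1

Trace 96: π^k(96) = [96, 41, 16, 31, 51, 126, 81] for k=0..6.
Cycle lengths of π_11 on ℤ/145ℤ: [28, 28, 28, 28, 28, 1, 1, 1, 1, 1]; 10 cycles in total.
Σ(ℓ_i−1) = 145−10 = 135; sign = (−1)^135 = -1.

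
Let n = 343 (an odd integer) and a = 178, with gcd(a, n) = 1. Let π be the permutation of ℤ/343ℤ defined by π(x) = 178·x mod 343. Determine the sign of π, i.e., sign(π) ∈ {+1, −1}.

Start at x=342: 342 → 165 → 215 → 197 → 80 → 177 → 293 → … (one orbit).
Decompose π into cycles: lengths [42, 42, 42, 42, 42, 42, 42, 6, 6, 6, 6, 6, 6, 6, 6, 1] (16 cycles, including the fixed point 0).
With 16 cycles on 343 points, sign = (−1)^{343−16} = -1.

-1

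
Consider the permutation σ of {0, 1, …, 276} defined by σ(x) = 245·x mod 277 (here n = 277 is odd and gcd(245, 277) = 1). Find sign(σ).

Start at x=109: 109 → 113 → 262 → 203 → 152 → 122 → 251 → … (one orbit).
Decompose π into cycles: lengths [92, 92, 92, 1] (4 cycles, including the fixed point 0).
sign(π) = (−1)^{n − #cycles} = (−1)^{277−4} = (−1)^273 = -1.
Check: (245/277) = -1 by Zolotarev.

-1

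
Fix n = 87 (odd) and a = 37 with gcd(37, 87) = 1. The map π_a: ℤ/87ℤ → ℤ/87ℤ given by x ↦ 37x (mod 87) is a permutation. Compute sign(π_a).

-1

Orbit of 55 under x↦37x: [55, 34, 40, 1, 37, 64, 19]… (length divides ord_87(37)).
The orbit structure of x ↦ 37x mod 87: 6 orbits of sizes [28, 28, 28, 1, 1, 1].
6 cycles on 87: each ℓ→(−1)^(ℓ−1), product (−1)^81 = -1.
The Jacobi symbol (37|87) = -1 (Zolotarev) agrees.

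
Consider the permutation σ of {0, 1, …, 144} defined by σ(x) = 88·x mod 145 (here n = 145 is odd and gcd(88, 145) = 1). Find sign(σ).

-1

Orbit of 1 under x↦88x: [1, 88, 59, 117]… (length divides ord_145(88)).
Cycle lengths of π_88 on ℤ/145ℤ: [4, 4, 4, 4, 4, 4, 4, 4, 4, 4, 4, 4, 4, 4, 4, 4, 4, 4, 4, 4, 4, 4, 4, 4, 4, 4, 4, 4, 4, 1, 1, 1, 1, 1, 1, 1, 1, 1, 1, 1, 1, 1, 1, 1, 1, 1, 1, 1, 1, 1, 1, 1, 1, 1, 1, 1, 1, 1]; 58 cycles in total.
With 58 cycles on 145 points, sign = (−1)^{145−58} = -1.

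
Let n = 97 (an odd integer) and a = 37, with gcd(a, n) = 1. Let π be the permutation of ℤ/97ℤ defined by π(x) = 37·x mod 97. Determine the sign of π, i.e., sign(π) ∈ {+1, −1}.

Start at x=69: 69 → 31 → 80 → 50 → 7 → 65 → 77 → … (one orbit).
π_37 has 2 disjoint cycles with lengths [96, 1] on {0,…,96}.
n − c = 97 − 2 = 95; sign = (−1)^95 = -1.
Via Zolotarev, sign(π_{37}) = (37|97) = -1.

-1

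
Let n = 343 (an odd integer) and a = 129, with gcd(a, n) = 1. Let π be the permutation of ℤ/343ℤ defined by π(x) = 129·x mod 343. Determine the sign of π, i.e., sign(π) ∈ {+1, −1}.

-1

Trace 177: π^k(177) = [177, 195, 116, 215, 295, 325, 79] for k=0..6.
π_129 has 16 disjoint cycles with lengths [42, 42, 42, 42, 42, 42, 42, 6, 6, 6, 6, 6, 6, 6, 6, 1] on {0,…,342}.
sign(π) = (−1)^{n − #cycles} = (−1)^{343−16} = (−1)^327 = -1.
The Jacobi symbol (129|343) = -1 (Zolotarev) agrees.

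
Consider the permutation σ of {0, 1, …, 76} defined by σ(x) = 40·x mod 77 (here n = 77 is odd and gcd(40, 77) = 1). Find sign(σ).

+1

Start at x=1: 1 → 40 → 60 → 13 → 58 → 10 → 15 → … (one orbit).
Decompose π into cycles: lengths [30, 30, 10, 6, 1] (5 cycles, including the fixed point 0).
With 5 cycles on 77 points, sign = (−1)^{77−5} = +1.
(40|77)_J = +1 (Zolotarev's lemma cross-check).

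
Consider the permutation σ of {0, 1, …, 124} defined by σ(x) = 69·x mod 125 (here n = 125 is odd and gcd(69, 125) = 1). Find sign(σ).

Orbit of 101 under x↦69x: [101, 94, 111, 34, 96, 124, 56]… (length divides ord_125(69)).
Decompose π into cycles: lengths [50, 50, 10, 10, 2, 2, 1] (7 cycles, including the fixed point 0).
n − c = 125 − 7 = 118; sign = (−1)^118 = +1.
The Jacobi symbol (69|125) = +1 (Zolotarev) agrees.

+1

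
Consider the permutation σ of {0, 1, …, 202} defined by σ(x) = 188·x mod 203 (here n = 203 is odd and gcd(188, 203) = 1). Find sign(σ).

Orbit of 90 under x↦188x: [90, 71, 153, 141, 118, 57, 160]… (length divides ord_203(188)).
Cycle lengths of π_188 on ℤ/203ℤ: [28, 28, 28, 28, 28, 28, 28, 2, 2, 2, 1]; 11 cycles in total.
n − c = 203 − 11 = 192; sign = (−1)^192 = +1.
Zolotarev: (188|203) = +1, matching the cycle-count sign.

+1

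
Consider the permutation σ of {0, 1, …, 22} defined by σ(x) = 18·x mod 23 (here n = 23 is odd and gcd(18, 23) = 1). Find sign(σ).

+1

Trace 2: π^k(2) = [2, 13, 4, 3, 8, 6, 16] for k=0..6.
3 cycles of lengths [11, 11, 1].
Σ(ℓ_i−1) = 23−3 = 20; sign = (−1)^20 = +1.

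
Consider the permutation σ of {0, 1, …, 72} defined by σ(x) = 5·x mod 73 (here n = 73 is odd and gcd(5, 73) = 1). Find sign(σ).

Trace 68: π^k(68) = [68, 48, 21, 32, 14, 70, 58] for k=0..6.
π_5 has 2 disjoint cycles with lengths [72, 1] on {0,…,72}.
n − c = 73 − 2 = 71; sign = (−1)^71 = -1.
Via Zolotarev, sign(π_{5}) = (5|73) = -1.

-1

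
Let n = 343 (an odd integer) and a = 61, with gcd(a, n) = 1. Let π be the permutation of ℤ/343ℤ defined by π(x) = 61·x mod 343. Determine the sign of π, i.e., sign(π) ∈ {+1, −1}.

-1

Orbit of 232 under x↦61x: [232, 89, 284, 174, 324, 213, 302]… (length divides ord_343(61)).
π_61 has 4 disjoint cycles with lengths [294, 42, 6, 1] on {0,…,342}.
Σ(ℓ_i−1) = 343−4 = 339; sign = (−1)^339 = -1.
(61|343)_J = -1 (Zolotarev's lemma cross-check).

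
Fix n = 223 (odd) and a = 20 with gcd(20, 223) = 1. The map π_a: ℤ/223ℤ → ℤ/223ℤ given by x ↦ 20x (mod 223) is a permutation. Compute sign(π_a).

Trace 141: π^k(141) = [141, 144, 204, 66, 205, 86, 159] for k=0..6.
Decompose π into cycles: lengths [222, 1] (2 cycles, including the fixed point 0).
223 − 2 = 221 transpositions; sign(π) = (−1)^221 = -1.

-1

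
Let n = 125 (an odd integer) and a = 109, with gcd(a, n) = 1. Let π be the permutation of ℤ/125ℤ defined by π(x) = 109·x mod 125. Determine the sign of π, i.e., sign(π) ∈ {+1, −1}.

+1

Trace 89: π^k(89) = [89, 76, 34, 81, 79, 111, 99] for k=0..6.
π_109 has 7 disjoint cycles with lengths [50, 50, 10, 10, 2, 2, 1] on {0,…,124}.
n − c = 125 − 7 = 118; sign = (−1)^118 = +1.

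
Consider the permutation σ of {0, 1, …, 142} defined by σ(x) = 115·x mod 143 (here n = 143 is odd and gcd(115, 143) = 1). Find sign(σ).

-1

Trace 47: π^k(47) = [47, 114, 97, 1, 115, 69, 70] for k=0..6.
π_115 has 6 disjoint cycles with lengths [60, 60, 12, 5, 5, 1] on {0,…,142}.
6 cycles on 143: each ℓ→(−1)^(ℓ−1), product (−1)^137 = -1.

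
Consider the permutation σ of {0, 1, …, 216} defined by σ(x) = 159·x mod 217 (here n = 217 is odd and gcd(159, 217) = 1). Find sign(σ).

-1

Orbit of 188 under x↦159x: [188, 163, 94, 190, 47, 95, 132]… (length divides ord_217(159)).
The orbit structure of x ↦ 159x mod 217: 14 orbits of sizes [30, 30, 30, 30, 30, 30, 6, 5, 5, 5, 5, 5, 5, 1].
217 − 14 = 203 transpositions; sign(π) = (−1)^203 = -1.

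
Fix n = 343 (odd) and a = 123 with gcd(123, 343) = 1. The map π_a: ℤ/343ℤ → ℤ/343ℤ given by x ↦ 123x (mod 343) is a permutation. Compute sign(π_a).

Trace 275: π^k(275) = [275, 211, 228, 261, 204, 53, 2] for k=0..6.
7 cycles of lengths [147, 147, 21, 21, 3, 3, 1].
7 cycles on 343: each ℓ→(−1)^(ℓ−1), product (−1)^336 = +1.
The Jacobi symbol (123|343) = +1 (Zolotarev) agrees.

+1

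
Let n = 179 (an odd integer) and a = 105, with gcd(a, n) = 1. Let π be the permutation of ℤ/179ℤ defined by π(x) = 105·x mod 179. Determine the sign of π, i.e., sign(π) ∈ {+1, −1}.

-1

Trace 175: π^k(175) = [175, 117, 113, 51, 164, 36, 21] for k=0..6.
The orbit structure of x ↦ 105x mod 179: 2 orbits of sizes [178, 1].
2 cycles on 179: each ℓ→(−1)^(ℓ−1), product (−1)^177 = -1.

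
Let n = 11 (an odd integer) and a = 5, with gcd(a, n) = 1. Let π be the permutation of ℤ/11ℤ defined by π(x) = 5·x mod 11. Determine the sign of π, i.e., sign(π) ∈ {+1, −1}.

Trace 4: π^k(4) = [4, 9, 1, 5, 3] for k=0..4.
Cycle lengths of π_5 on ℤ/11ℤ: [5, 5, 1]; 3 cycles in total.
n − c = 11 − 3 = 8; sign = (−1)^8 = +1.
Check: (5/11) = +1 by Zolotarev.

+1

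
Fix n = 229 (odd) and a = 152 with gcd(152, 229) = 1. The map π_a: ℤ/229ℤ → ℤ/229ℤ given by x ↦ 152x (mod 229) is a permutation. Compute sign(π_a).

-1

Trace 65: π^k(65) = [65, 33, 207, 91, 92, 15, 219] for k=0..6.
Cycle lengths of π_152 on ℤ/229ℤ: [228, 1]; 2 cycles in total.
sign(π) = (−1)^{n − #cycles} = (−1)^{229−2} = (−1)^227 = -1.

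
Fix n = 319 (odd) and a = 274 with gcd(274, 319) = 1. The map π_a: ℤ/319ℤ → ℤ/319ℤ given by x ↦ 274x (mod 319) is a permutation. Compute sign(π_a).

Start at x=23: 23 → 241 → 1 → 274 → 111 → 109 → 199 → … (one orbit).
28 cycles of lengths [14, 14, 14, 14, 14, 14, 14, 14, 14, 14, 14, 14, 14, 14, 14, 14, 14, 14, 14, 14, 14, 14, 2, 2, 2, 2, 2, 1].
sign(π) = (−1)^{n − #cycles} = (−1)^{319−28} = (−1)^291 = -1.

-1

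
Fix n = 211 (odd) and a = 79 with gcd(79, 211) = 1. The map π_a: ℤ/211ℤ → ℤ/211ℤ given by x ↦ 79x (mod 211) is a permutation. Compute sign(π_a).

+1

Trace 169: π^k(169) = [169, 58, 151, 113, 65, 71, 123] for k=0..6.
The orbit structure of x ↦ 79x mod 211: 7 orbits of sizes [35, 35, 35, 35, 35, 35, 1].
With 7 cycles on 211 points, sign = (−1)^{211−7} = +1.
The Jacobi symbol (79|211) = +1 (Zolotarev) agrees.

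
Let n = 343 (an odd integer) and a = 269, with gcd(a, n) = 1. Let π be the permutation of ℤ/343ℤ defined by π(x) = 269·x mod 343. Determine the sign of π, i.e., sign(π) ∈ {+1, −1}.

Orbit of 244 under x↦269x: [244, 123, 159, 239, 150, 219, 258]… (length divides ord_343(269)).
π_269 has 4 disjoint cycles with lengths [294, 42, 6, 1] on {0,…,342}.
Σ(ℓ_i−1) = 343−4 = 339; sign = (−1)^339 = -1.
Zolotarev: (269|343) = -1, matching the cycle-count sign.

-1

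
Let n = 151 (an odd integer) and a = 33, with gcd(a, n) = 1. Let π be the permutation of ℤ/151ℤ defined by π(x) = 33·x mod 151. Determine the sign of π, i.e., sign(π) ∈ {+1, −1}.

-1

Orbit of 150 under x↦33x: [150, 118, 119, 1, 33, 32]… (length divides ord_151(33)).
Decompose π into cycles: lengths [6, 6, 6, 6, 6, 6, 6, 6, 6, 6, 6, 6, 6, 6, 6, 6, 6, 6, 6, 6, 6, 6, 6, 6, 6, 1] (26 cycles, including the fixed point 0).
151 − 26 = 125 transpositions; sign(π) = (−1)^125 = -1.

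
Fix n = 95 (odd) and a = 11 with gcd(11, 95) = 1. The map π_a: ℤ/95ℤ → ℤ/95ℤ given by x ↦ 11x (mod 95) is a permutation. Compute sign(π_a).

+1

Trace 11: π^k(11) = [11, 26, 1] for k=0..2.
The orbit structure of x ↦ 11x mod 95: 35 orbits of sizes [3, 3, 3, 3, 3, 3, 3, 3, 3, 3, 3, 3, 3, 3, 3, 3, 3, 3, 3, 3, 3, 3, 3, 3, 3, 3, 3, 3, 3, 3, 1, 1, 1, 1, 1].
95 − 35 = 60 transpositions; sign(π) = (−1)^60 = +1.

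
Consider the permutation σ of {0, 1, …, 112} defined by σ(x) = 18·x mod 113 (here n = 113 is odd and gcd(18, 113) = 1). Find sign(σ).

Orbit of 15 under x↦18x: [15, 44, 1, 18, 98, 69, 112]… (length divides ord_113(18)).
π_18 has 15 disjoint cycles with lengths [8, 8, 8, 8, 8, 8, 8, 8, 8, 8, 8, 8, 8, 8, 1] on {0,…,112}.
Σ(ℓ_i−1) = 113−15 = 98; sign = (−1)^98 = +1.

+1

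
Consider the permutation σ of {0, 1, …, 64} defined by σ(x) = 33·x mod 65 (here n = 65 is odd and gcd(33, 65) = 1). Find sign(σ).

Start at x=63: 63 → 64 → 32 → 16 → 8 → 4 → 2 → … (one orbit).
Cycle lengths of π_33 on ℤ/65ℤ: [12, 12, 12, 12, 12, 4, 1]; 7 cycles in total.
sign(π) = (−1)^{n − #cycles} = (−1)^{65−7} = (−1)^58 = +1.
(33|65)_J = +1 (Zolotarev's lemma cross-check).

+1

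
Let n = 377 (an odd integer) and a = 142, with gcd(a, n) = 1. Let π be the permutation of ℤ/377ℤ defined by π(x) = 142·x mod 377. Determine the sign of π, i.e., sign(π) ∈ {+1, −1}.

Orbit of 326 under x↦142x: [326, 298, 92, 246, 248, 155, 144]… (length divides ord_377(142)).
The orbit structure of x ↦ 142x mod 377: 20 orbits of sizes [28, 28, 28, 28, 28, 28, 28, 28, 28, 28, 28, 28, 28, 2, 2, 2, 2, 2, 2, 1].
With 20 cycles on 377 points, sign = (−1)^{377−20} = -1.

-1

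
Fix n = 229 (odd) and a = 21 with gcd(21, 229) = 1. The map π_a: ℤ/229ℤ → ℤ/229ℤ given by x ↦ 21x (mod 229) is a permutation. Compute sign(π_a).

Trace 187: π^k(187) = [187, 34, 27, 109, 228, 208, 17] for k=0..6.
The orbit structure of x ↦ 21x mod 229: 4 orbits of sizes [76, 76, 76, 1].
4 cycles on 229: each ℓ→(−1)^(ℓ−1), product (−1)^225 = -1.

-1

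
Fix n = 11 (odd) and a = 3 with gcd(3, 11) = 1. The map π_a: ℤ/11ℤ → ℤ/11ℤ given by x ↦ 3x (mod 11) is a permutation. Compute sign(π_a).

Start at x=1: 1 → 3 → 9 → 5 → 4 → 1 (one orbit).
3 cycles of lengths [5, 5, 1].
n − c = 11 − 3 = 8; sign = (−1)^8 = +1.

+1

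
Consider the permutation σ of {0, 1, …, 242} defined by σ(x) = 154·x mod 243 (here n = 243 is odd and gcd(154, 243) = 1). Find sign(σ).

+1

Orbit of 181 under x↦154x: [181, 172, 1, 154, 145, 217, 127]… (length divides ord_243(154)).
π_154 has 27 disjoint cycles with lengths [27, 27, 27, 27, 27, 27, 9, 9, 9, 9, 9, 9, 3, 3, 3, 3, 3, 3, 1, 1, 1, 1, 1, 1, 1, 1, 1] on {0,…,242}.
With 27 cycles on 243 points, sign = (−1)^{243−27} = +1.
Check: (154/243) = +1 by Zolotarev.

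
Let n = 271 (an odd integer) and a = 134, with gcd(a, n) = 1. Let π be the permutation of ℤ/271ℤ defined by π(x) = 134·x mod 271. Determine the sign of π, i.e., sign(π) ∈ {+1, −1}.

Start at x=67: 67 → 35 → 83 → 11 → 119 → 228 → 200 → … (one orbit).
The orbit structure of x ↦ 134x mod 271: 3 orbits of sizes [135, 135, 1].
n − c = 271 − 3 = 268; sign = (−1)^268 = +1.
Via Zolotarev, sign(π_{134}) = (134|271) = +1.

+1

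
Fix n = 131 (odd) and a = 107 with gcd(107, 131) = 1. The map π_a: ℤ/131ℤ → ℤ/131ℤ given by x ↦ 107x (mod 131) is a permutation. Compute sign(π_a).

+1

Orbit of 62 under x↦107x: [62, 84, 80, 45, 99, 113, 39]… (length divides ord_131(107)).
The orbit structure of x ↦ 107x mod 131: 11 orbits of sizes [13, 13, 13, 13, 13, 13, 13, 13, 13, 13, 1].
With 11 cycles on 131 points, sign = (−1)^{131−11} = +1.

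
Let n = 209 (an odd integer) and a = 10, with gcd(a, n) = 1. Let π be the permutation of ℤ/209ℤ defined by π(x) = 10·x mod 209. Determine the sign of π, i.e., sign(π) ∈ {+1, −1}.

Trace 23: π^k(23) = [23, 21, 1, 10, 100, 164, 177] for k=0..6.
π_10 has 17 disjoint cycles with lengths [18, 18, 18, 18, 18, 18, 18, 18, 18, 18, 18, 2, 2, 2, 2, 2, 1] on {0,…,208}.
With 17 cycles on 209 points, sign = (−1)^{209−17} = +1.

+1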